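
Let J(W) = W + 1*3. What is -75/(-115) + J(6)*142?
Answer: 29409/23 ≈ 1278.7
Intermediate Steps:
J(W) = 3 + W (J(W) = W + 3 = 3 + W)
-75/(-115) + J(6)*142 = -75/(-115) + (3 + 6)*142 = -75*(-1/115) + 9*142 = 15/23 + 1278 = 29409/23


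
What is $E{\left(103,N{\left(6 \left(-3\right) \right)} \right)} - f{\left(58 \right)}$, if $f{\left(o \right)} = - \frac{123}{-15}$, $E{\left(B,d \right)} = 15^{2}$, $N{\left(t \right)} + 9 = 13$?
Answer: $\frac{1084}{5} \approx 216.8$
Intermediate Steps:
$N{\left(t \right)} = 4$ ($N{\left(t \right)} = -9 + 13 = 4$)
$E{\left(B,d \right)} = 225$
$f{\left(o \right)} = \frac{41}{5}$ ($f{\left(o \right)} = \left(-123\right) \left(- \frac{1}{15}\right) = \frac{41}{5}$)
$E{\left(103,N{\left(6 \left(-3\right) \right)} \right)} - f{\left(58 \right)} = 225 - \frac{41}{5} = \frac{1084}{5}$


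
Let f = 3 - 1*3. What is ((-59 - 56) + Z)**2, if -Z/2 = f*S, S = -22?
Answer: 13225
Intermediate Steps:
f = 0 (f = 3 - 3 = 0)
Z = 0 (Z = -0*(-22) = -2*0 = 0)
((-59 - 56) + Z)**2 = ((-59 - 56) + 0)**2 = (-115 + 0)**2 = (-115)**2 = 13225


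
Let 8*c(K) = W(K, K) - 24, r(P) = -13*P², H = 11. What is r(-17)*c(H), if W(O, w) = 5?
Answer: 71383/8 ≈ 8922.9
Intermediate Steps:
c(K) = -19/8 (c(K) = (5 - 24)/8 = (⅛)*(-19) = -19/8)
r(-17)*c(H) = -13*(-17)²*(-19/8) = -13*289*(-19/8) = -3757*(-19/8) = 71383/8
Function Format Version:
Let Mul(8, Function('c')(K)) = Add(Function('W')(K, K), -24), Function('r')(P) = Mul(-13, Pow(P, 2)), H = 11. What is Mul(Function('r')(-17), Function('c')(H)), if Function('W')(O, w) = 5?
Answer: Rational(71383, 8) ≈ 8922.9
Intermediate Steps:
Function('c')(K) = Rational(-19, 8) (Function('c')(K) = Mul(Rational(1, 8), Add(5, -24)) = Mul(Rational(1, 8), -19) = Rational(-19, 8))
Mul(Function('r')(-17), Function('c')(H)) = Mul(Mul(-13, Pow(-17, 2)), Rational(-19, 8)) = Mul(Mul(-13, 289), Rational(-19, 8)) = Mul(-3757, Rational(-19, 8)) = Rational(71383, 8)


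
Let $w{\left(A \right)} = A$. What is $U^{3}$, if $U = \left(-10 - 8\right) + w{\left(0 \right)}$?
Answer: $-5832$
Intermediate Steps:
$U = -18$ ($U = \left(-10 - 8\right) + 0 = -18 + 0 = -18$)
$U^{3} = \left(-18\right)^{3} = -5832$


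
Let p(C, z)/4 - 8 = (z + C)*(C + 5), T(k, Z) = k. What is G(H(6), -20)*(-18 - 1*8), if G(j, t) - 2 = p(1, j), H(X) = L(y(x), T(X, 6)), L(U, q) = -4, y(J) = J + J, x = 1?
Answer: 988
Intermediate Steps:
y(J) = 2*J
p(C, z) = 32 + 4*(5 + C)*(C + z) (p(C, z) = 32 + 4*((z + C)*(C + 5)) = 32 + 4*((C + z)*(5 + C)) = 32 + 4*((5 + C)*(C + z)) = 32 + 4*(5 + C)*(C + z))
H(X) = -4
G(j, t) = 58 + 24*j (G(j, t) = 2 + (32 + 4*1² + 20*1 + 20*j + 4*1*j) = 2 + (32 + 4*1 + 20 + 20*j + 4*j) = 2 + (32 + 4 + 20 + 20*j + 4*j) = 2 + (56 + 24*j) = 58 + 24*j)
G(H(6), -20)*(-18 - 1*8) = (58 + 24*(-4))*(-18 - 1*8) = (58 - 96)*(-18 - 8) = -38*(-26) = 988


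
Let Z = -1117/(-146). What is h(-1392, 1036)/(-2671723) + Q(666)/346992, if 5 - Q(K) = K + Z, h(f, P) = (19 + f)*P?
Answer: 23933521441889/45117236684512 ≈ 0.53047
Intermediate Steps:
Z = 1117/146 (Z = -1117*(-1/146) = 1117/146 ≈ 7.6507)
h(f, P) = P*(19 + f)
Q(K) = -387/146 - K (Q(K) = 5 - (K + 1117/146) = 5 - (1117/146 + K) = 5 + (-1117/146 - K) = -387/146 - K)
h(-1392, 1036)/(-2671723) + Q(666)/346992 = (1036*(19 - 1392))/(-2671723) + (-387/146 - 1*666)/346992 = (1036*(-1373))*(-1/2671723) + (-387/146 - 666)*(1/346992) = -1422428*(-1/2671723) - 97623/146*1/346992 = 1422428/2671723 - 32541/16886944 = 23933521441889/45117236684512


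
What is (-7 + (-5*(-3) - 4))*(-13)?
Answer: -52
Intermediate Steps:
(-7 + (-5*(-3) - 4))*(-13) = (-7 + (15 - 4))*(-13) = (-7 + 11)*(-13) = 4*(-13) = -52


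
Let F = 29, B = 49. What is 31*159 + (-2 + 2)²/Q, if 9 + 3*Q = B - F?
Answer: 4929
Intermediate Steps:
Q = 11/3 (Q = -3 + (49 - 1*29)/3 = -3 + (49 - 29)/3 = -3 + (⅓)*20 = -3 + 20/3 = 11/3 ≈ 3.6667)
31*159 + (-2 + 2)²/Q = 31*159 + (-2 + 2)²/(11/3) = 4929 + 0²*(3/11) = 4929 + 0*(3/11) = 4929 + 0 = 4929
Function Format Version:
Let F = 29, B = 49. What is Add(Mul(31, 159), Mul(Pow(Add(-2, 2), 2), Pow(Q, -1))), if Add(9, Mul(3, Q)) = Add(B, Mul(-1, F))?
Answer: 4929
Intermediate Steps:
Q = Rational(11, 3) (Q = Add(-3, Mul(Rational(1, 3), Add(49, Mul(-1, 29)))) = Add(-3, Mul(Rational(1, 3), Add(49, -29))) = Add(-3, Mul(Rational(1, 3), 20)) = Add(-3, Rational(20, 3)) = Rational(11, 3) ≈ 3.6667)
Add(Mul(31, 159), Mul(Pow(Add(-2, 2), 2), Pow(Q, -1))) = Add(Mul(31, 159), Mul(Pow(Add(-2, 2), 2), Pow(Rational(11, 3), -1))) = Add(4929, Mul(Pow(0, 2), Rational(3, 11))) = Add(4929, Mul(0, Rational(3, 11))) = Add(4929, 0) = 4929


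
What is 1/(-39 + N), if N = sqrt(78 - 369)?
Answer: -13/604 - I*sqrt(291)/1812 ≈ -0.021523 - 0.0094143*I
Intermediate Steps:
N = I*sqrt(291) (N = sqrt(-291) = I*sqrt(291) ≈ 17.059*I)
1/(-39 + N) = 1/(-39 + I*sqrt(291))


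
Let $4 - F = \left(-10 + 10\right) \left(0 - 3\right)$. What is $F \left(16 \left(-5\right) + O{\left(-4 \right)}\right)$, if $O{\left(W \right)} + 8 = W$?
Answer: $-368$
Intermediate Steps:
$O{\left(W \right)} = -8 + W$
$F = 4$ ($F = 4 - \left(-10 + 10\right) \left(0 - 3\right) = 4 - 0 \left(-3\right) = 4 - 0 = 4 + 0 = 4$)
$F \left(16 \left(-5\right) + O{\left(-4 \right)}\right) = 4 \left(16 \left(-5\right) - 12\right) = 4 \left(-80 - 12\right) = 4 \left(-92\right) = -368$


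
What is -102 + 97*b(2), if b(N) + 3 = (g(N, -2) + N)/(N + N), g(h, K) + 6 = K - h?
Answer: -587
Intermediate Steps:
g(h, K) = -6 + K - h (g(h, K) = -6 + (K - h) = -6 + K - h)
b(N) = -3 - 4/N (b(N) = -3 + ((-6 - 2 - N) + N)/(N + N) = -3 + ((-8 - N) + N)/((2*N)) = -3 - 4/N)
-102 + 97*b(2) = -102 + 97*(-3 - 4/2) = -102 + 97*(-3 - 4*½) = -102 + 97*(-3 - 2) = -102 + 97*(-5) = -102 - 485 = -587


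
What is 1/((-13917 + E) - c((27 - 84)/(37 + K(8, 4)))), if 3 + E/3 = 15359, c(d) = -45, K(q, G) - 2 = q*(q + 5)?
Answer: 1/32196 ≈ 3.1060e-5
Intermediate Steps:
K(q, G) = 2 + q*(5 + q) (K(q, G) = 2 + q*(q + 5) = 2 + q*(5 + q))
E = 46068 (E = -9 + 3*15359 = -9 + 46077 = 46068)
1/((-13917 + E) - c((27 - 84)/(37 + K(8, 4)))) = 1/((-13917 + 46068) - 1*(-45)) = 1/(32151 + 45) = 1/32196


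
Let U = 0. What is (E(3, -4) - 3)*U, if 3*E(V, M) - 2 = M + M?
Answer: 0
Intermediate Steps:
E(V, M) = 2/3 + 2*M/3 (E(V, M) = 2/3 + (M + M)/3 = 2/3 + (2*M)/3 = 2/3 + 2*M/3)
(E(3, -4) - 3)*U = ((2/3 + (2/3)*(-4)) - 3)*0 = ((2/3 - 8/3) - 3)*0 = (-2 - 3)*0 = -5*0 = 0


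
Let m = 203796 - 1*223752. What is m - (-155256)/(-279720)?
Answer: -232593649/11655 ≈ -19957.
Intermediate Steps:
m = -19956 (m = 203796 - 223752 = -19956)
m - (-155256)/(-279720) = -19956 - (-155256)/(-279720) = -19956 - (-155256)*(-1)/279720 = -19956 - 1*6469/11655 = -19956 - 6469/11655 = -232593649/11655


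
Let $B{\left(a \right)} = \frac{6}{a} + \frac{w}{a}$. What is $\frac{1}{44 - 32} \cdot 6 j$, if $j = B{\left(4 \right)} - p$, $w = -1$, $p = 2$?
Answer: $- \frac{3}{8} \approx -0.375$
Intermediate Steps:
$B{\left(a \right)} = \frac{5}{a}$ ($B{\left(a \right)} = \frac{6}{a} - \frac{1}{a} = \frac{5}{a}$)
$j = - \frac{3}{4}$ ($j = \frac{5}{4} - 2 = - \frac{3}{4} \approx -0.75$)
$\frac{1}{44 - 32} \cdot 6 j = \frac{1}{44 - 32} \cdot 6 \left(- \frac{3}{4}\right) = \frac{1}{12} \cdot 6 \left(- \frac{3}{4}\right) = \frac{1}{2} \left(- \frac{3}{4}\right) = - \frac{3}{8}$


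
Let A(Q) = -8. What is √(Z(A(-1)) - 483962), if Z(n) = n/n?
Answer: I*√483961 ≈ 695.67*I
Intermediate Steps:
Z(n) = 1
√(Z(A(-1)) - 483962) = √(1 - 483962) = √(-483961) = I*√483961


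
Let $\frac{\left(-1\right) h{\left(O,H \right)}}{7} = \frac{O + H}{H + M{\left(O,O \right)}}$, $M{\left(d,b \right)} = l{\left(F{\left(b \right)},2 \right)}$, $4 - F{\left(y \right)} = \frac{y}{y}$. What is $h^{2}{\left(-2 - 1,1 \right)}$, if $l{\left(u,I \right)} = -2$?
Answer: $196$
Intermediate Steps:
$F{\left(y \right)} = 3$ ($F{\left(y \right)} = 4 - \frac{y}{y} = 4 - 1 = 3$)
$M{\left(d,b \right)} = -2$
$h{\left(O,H \right)} = - \frac{7 \left(H + O\right)}{-2 + H}$ ($h{\left(O,H \right)} = - 7 \frac{O + H}{H - 2} = - 7 \frac{H + O}{-2 + H} = - \frac{7 \left(H + O\right)}{-2 + H}$)
$h^{2}{\left(-2 - 1,1 \right)} = \left(\frac{7 \left(\left(-1\right) 1 - \left(-2 - 1\right)\right)}{-2 + 1}\right)^{2} = \left(\frac{7 \left(-1 - -3\right)}{-1}\right)^{2} = \left(7 \left(-1\right) \left(-1 + 3\right)\right)^{2} = \left(7 \left(-1\right) 2\right)^{2} = \left(-14\right)^{2} = 196$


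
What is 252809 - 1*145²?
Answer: 231784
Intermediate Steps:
252809 - 1*145² = 252809 - 1*21025 = 252809 - 21025 = 231784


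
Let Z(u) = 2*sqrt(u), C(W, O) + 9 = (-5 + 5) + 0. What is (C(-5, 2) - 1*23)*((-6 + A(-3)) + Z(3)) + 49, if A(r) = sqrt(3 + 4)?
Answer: 241 - 64*sqrt(3) - 32*sqrt(7) ≈ 45.485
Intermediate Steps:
A(r) = sqrt(7)
C(W, O) = -9 (C(W, O) = -9 + ((-5 + 5) + 0) = -9 + (0 + 0) = -9 + 0 = -9)
(C(-5, 2) - 1*23)*((-6 + A(-3)) + Z(3)) + 49 = (-9 - 1*23)*((-6 + sqrt(7)) + 2*sqrt(3)) + 49 = (-9 - 23)*(-6 + sqrt(7) + 2*sqrt(3)) + 49 = -32*(-6 + sqrt(7) + 2*sqrt(3)) + 49 = (192 - 64*sqrt(3) - 32*sqrt(7)) + 49 = 241 - 64*sqrt(3) - 32*sqrt(7)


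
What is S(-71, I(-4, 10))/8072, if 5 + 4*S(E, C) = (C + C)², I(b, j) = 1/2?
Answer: -1/8072 ≈ -0.00012388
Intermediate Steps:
I(b, j) = ½
S(E, C) = -5/4 + C² (S(E, C) = -5/4 + (C + C)²/4 = -5/4 + (2*C)²/4 = -5/4 + (4*C²)/4 = -5/4 + C²)
S(-71, I(-4, 10))/8072 = (-5/4 + (½)²)/8072 = (-5/4 + ¼)*(1/8072) = -1*1/8072 = -1/8072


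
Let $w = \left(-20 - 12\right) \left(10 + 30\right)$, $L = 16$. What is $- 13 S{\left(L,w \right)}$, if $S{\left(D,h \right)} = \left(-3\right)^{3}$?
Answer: $351$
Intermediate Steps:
$w = -1280$ ($w = \left(-32\right) 40 = -1280$)
$S{\left(D,h \right)} = -27$
$- 13 S{\left(L,w \right)} = \left(-13\right) \left(-27\right) = 351$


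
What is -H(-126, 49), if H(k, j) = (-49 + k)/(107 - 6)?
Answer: 175/101 ≈ 1.7327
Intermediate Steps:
H(k, j) = -49/101 + k/101 (H(k, j) = (-49 + k)/101 = (-49 + k)*(1/101) = -49/101 + k/101)
-H(-126, 49) = -(-49/101 + (1/101)*(-126)) = -(-49/101 - 126/101) = -1*(-175/101) = 175/101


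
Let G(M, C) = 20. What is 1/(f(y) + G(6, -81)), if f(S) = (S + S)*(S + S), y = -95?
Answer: 1/36120 ≈ 2.7685e-5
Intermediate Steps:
f(S) = 4*S² (f(S) = (2*S)*(2*S) = 4*S²)
1/(f(y) + G(6, -81)) = 1/(4*(-95)² + 20) = 1/(4*9025 + 20) = 1/(36100 + 20) = 1/36120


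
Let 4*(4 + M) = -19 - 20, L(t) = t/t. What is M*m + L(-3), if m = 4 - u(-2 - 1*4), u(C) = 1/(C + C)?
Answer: -2647/48 ≈ -55.146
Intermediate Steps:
L(t) = 1
M = -55/4 (M = -4 + (-19 - 20)/4 = -4 + (1/4)*(-39) = -4 - 39/4 = -55/4 ≈ -13.750)
u(C) = 1/(2*C)
m = 49/12 (m = 4 - 1/(2*(-2 - 1*4)) = 4 - 1/(2*(-2 - 4)) = 4 - 1/(2*(-6)) = 4 - (-1)/(2*6) = 4 - 1*(-1/12) = 4 + 1/12 = 49/12 ≈ 4.0833)
M*m + L(-3) = -55/4*49/12 + 1 = -2695/48 + 1 = -2647/48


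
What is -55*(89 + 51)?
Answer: -7700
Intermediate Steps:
-55*(89 + 51) = -55*140 = -7700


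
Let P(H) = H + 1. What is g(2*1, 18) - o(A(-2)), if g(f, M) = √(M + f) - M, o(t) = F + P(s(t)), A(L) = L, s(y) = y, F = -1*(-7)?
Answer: -24 + 2*√5 ≈ -19.528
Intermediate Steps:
F = 7
P(H) = 1 + H
o(t) = 8 + t (o(t) = 7 + (1 + t) = 8 + t)
g(2*1, 18) - o(A(-2)) = (√(18 + 2*1) - 1*18) - (8 - 2) = (√(18 + 2) - 18) - 1*6 = (√20 - 18) - 6 = (2*√5 - 18) - 6 = (-18 + 2*√5) - 6 = -24 + 2*√5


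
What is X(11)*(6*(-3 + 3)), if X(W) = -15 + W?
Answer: 0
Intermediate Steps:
X(11)*(6*(-3 + 3)) = (-15 + 11)*(6*(-3 + 3)) = -24*0 = -4*0 = 0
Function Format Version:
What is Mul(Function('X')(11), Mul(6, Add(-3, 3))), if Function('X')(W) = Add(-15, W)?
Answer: 0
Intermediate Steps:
Mul(Function('X')(11), Mul(6, Add(-3, 3))) = Mul(Add(-15, 11), Mul(6, Add(-3, 3))) = Mul(-4, Mul(6, 0)) = Mul(-4, 0) = 0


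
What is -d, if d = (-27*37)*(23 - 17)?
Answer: 5994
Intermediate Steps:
d = -5994 (d = -999*6 = -5994)
-d = -1*(-5994) = 5994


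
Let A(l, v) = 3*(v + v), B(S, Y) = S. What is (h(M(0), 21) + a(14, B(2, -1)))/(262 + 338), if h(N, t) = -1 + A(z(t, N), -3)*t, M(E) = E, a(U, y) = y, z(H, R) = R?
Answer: -377/600 ≈ -0.62833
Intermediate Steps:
A(l, v) = 6*v (A(l, v) = 3*(2*v) = 6*v)
h(N, t) = -1 - 18*t (h(N, t) = -1 + (6*(-3))*t = -1 - 18*t)
(h(M(0), 21) + a(14, B(2, -1)))/(262 + 338) = ((-1 - 18*21) + 2)/(262 + 338) = ((-1 - 378) + 2)/600 = (-379 + 2)*(1/600) = -377*1/600 = -377/600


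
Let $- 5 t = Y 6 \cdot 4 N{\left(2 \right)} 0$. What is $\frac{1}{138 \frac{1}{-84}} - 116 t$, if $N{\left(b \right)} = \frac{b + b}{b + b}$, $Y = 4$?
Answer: $- \frac{14}{23} \approx -0.6087$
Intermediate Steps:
$N{\left(b \right)} = 1$ ($N{\left(b \right)} = \frac{2 b}{2 b} = 2 b \frac{1}{2 b} = 1$)
$t = 0$ ($t = - \frac{4 \cdot 6 \cdot 4 \cdot 1 \cdot 0}{5} = - \frac{24 \cdot 4 \cdot 1 \cdot 0}{5} = - \frac{96 \cdot 1 \cdot 0}{5} = - \frac{96 \cdot 0}{5} = \left(- \frac{1}{5}\right) 0 = 0$)
$\frac{1}{138 \frac{1}{-84}} - 116 t = \frac{1}{138 \frac{1}{-84}} - 0 = \frac{1}{138 \left(- \frac{1}{84}\right)} + 0 = \frac{1}{- \frac{23}{14}} + 0 = - \frac{14}{23} + 0 = - \frac{14}{23}$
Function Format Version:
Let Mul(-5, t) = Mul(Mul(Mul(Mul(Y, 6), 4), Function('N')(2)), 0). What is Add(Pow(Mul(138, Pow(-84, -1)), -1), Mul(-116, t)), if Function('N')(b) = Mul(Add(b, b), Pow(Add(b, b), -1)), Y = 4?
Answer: Rational(-14, 23) ≈ -0.60870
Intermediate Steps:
Function('N')(b) = 1 (Function('N')(b) = Mul(Mul(2, b), Pow(Mul(2, b), -1)) = Mul(Mul(2, b), Mul(Rational(1, 2), Pow(b, -1))) = 1)
t = 0 (t = Mul(Rational(-1, 5), Mul(Mul(Mul(Mul(4, 6), 4), 1), 0)) = Mul(Rational(-1, 5), Mul(Mul(Mul(24, 4), 1), 0)) = Mul(Rational(-1, 5), Mul(Mul(96, 1), 0)) = Mul(Rational(-1, 5), Mul(96, 0)) = Mul(Rational(-1, 5), 0) = 0)
Add(Pow(Mul(138, Pow(-84, -1)), -1), Mul(-116, t)) = Add(Pow(Mul(138, Pow(-84, -1)), -1), Mul(-116, 0)) = Add(Pow(Mul(138, Rational(-1, 84)), -1), 0) = Add(Pow(Rational(-23, 14), -1), 0) = Add(Rational(-14, 23), 0) = Rational(-14, 23)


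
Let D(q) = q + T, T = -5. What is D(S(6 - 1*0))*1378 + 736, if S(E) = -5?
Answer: -13044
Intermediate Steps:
D(q) = -5 + q (D(q) = q - 5 = -5 + q)
D(S(6 - 1*0))*1378 + 736 = (-5 - 5)*1378 + 736 = -10*1378 + 736 = -13780 + 736 = -13044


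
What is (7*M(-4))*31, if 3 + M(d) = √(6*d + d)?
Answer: -651 + 434*I*√7 ≈ -651.0 + 1148.3*I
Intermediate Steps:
M(d) = -3 + √7*√d (M(d) = -3 + √(6*d + d) = -3 + √(7*d) = -3 + √7*√d)
(7*M(-4))*31 = (7*(-3 + √7*√(-4)))*31 = (7*(-3 + √7*(2*I)))*31 = (7*(-3 + 2*I*√7))*31 = (-21 + 14*I*√7)*31 = -651 + 434*I*√7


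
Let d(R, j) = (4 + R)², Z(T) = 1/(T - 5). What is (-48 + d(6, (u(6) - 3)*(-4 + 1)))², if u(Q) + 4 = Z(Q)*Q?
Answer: 2704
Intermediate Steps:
Z(T) = 1/(-5 + T)
u(Q) = -4 + Q/(-5 + Q)
(-48 + d(6, (u(6) - 3)*(-4 + 1)))² = (-48 + (4 + 6)²)² = (-48 + 10²)² = (-48 + 100)² = 52² = 2704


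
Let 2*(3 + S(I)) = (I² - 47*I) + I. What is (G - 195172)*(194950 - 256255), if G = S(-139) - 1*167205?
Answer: 42854953725/2 ≈ 2.1427e+10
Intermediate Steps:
S(I) = -3 + I²/2 - 23*I (S(I) = -3 + ((I² - 47*I) + I)/2 = -3 + (I² - 46*I)/2 = -3 + (I²/2 - 23*I) = -3 + I²/2 - 23*I)
G = -308701/2 (G = (-3 + (½)*(-139)² - 23*(-139)) - 1*167205 = (-3 + (½)*19321 + 3197) - 167205 = (-3 + 19321/2 + 3197) - 167205 = 25709/2 - 167205 = -308701/2 ≈ -1.5435e+5)
(G - 195172)*(194950 - 256255) = (-308701/2 - 195172)*(194950 - 256255) = -699045/2*(-61305) = 42854953725/2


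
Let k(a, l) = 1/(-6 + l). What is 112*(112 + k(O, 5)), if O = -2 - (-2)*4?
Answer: 12432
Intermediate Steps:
O = 6 (O = -2 - 1*(-8) = -2 + 8 = 6)
112*(112 + k(O, 5)) = 112*(112 + 1/(-6 + 5)) = 112*(112 + 1/(-1)) = 112*(112 - 1) = 112*111 = 12432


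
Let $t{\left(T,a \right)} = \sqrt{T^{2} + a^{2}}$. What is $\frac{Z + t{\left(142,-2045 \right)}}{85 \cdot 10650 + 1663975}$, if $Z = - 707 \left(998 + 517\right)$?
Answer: $- \frac{214221}{513845} + \frac{\sqrt{4202189}}{2569225} \approx -0.4161$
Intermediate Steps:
$Z = -1071105$ ($Z = \left(-707\right) 1515 = -1071105$)
$\frac{Z + t{\left(142,-2045 \right)}}{85 \cdot 10650 + 1663975} = \frac{-1071105 + \sqrt{142^{2} + \left(-2045\right)^{2}}}{85 \cdot 10650 + 1663975} = \frac{-1071105 + \sqrt{20164 + 4182025}}{905250 + 1663975} = \frac{-1071105 + \sqrt{4202189}}{2569225} = \left(-1071105 + \sqrt{4202189}\right) \frac{1}{2569225} = - \frac{214221}{513845} + \frac{\sqrt{4202189}}{2569225}$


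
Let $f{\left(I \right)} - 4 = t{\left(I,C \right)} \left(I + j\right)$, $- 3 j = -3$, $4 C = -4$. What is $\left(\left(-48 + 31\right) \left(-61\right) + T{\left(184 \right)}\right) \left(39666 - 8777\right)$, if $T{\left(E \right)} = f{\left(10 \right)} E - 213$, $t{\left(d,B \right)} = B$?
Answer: $-14332496$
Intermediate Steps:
$C = -1$ ($C = \frac{1}{4} \left(-4\right) = -1$)
$j = 1$ ($j = \left(- \frac{1}{3}\right) \left(-3\right) = 1$)
$f{\left(I \right)} = 3 - I$ ($f{\left(I \right)} = 4 - \left(I + 1\right) = 4 - \left(1 + I\right) = 3 - I$)
$T{\left(E \right)} = -213 - 7 E$ ($T{\left(E \right)} = \left(3 - 10\right) E - 213 = - 7 E - 213 = -213 - 7 E$)
$\left(\left(-48 + 31\right) \left(-61\right) + T{\left(184 \right)}\right) \left(39666 - 8777\right) = \left(\left(-48 + 31\right) \left(-61\right) - 1501\right) \left(39666 - 8777\right) = \left(\left(-17\right) \left(-61\right) - 1501\right) 30889 = \left(1037 - 1501\right) 30889 = \left(-464\right) 30889 = -14332496$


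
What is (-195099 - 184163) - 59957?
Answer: -439219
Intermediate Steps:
(-195099 - 184163) - 59957 = -379262 - 59957 = -439219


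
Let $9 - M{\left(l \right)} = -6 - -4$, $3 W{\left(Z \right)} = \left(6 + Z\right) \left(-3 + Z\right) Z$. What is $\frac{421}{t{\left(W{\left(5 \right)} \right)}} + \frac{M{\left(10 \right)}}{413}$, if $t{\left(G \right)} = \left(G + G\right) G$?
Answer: $\frac{1831057}{9994600} \approx 0.1832$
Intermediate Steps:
$W{\left(Z \right)} = \frac{Z \left(-3 + Z\right) \left(6 + Z\right)}{3}$ ($W{\left(Z \right)} = \frac{\left(6 + Z\right) \left(-3 + Z\right) Z}{3} = \frac{\left(-3 + Z\right) \left(6 + Z\right) Z}{3} = \frac{Z \left(-3 + Z\right) \left(6 + Z\right)}{3}$)
$t{\left(G \right)} = 2 G^{2}$ ($t{\left(G \right)} = 2 G G = 2 G^{2}$)
$M{\left(l \right)} = 11$ ($M{\left(l \right)} = 9 - \left(-6 - -4\right) = 9 - \left(-6 + 4\right) = 9 - -2 = 9 + 2 = 11$)
$\frac{421}{t{\left(W{\left(5 \right)} \right)}} + \frac{M{\left(10 \right)}}{413} = \frac{421}{2 \left(\frac{1}{3} \cdot 5 \left(-18 + 5^{2} + 3 \cdot 5\right)\right)^{2}} + \frac{11}{413} = \frac{421}{2 \left(\frac{1}{3} \cdot 5 \left(-18 + 25 + 15\right)\right)^{2}} + 11 \cdot \frac{1}{413} = \frac{421}{2 \left(\frac{1}{3} \cdot 5 \cdot 22\right)^{2}} + \frac{11}{413} = \frac{421}{2 \left(\frac{110}{3}\right)^{2}} + \frac{11}{413} = \frac{421}{2 \cdot \frac{12100}{9}} + \frac{11}{413} = \frac{421}{\frac{24200}{9}} + \frac{11}{413} = 421 \cdot \frac{9}{24200} + \frac{11}{413} = \frac{3789}{24200} + \frac{11}{413} = \frac{1831057}{9994600}$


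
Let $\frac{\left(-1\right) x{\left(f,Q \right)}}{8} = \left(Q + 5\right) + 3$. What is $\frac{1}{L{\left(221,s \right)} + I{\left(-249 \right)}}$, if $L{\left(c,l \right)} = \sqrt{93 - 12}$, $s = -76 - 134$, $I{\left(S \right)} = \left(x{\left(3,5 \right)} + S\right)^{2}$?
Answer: $\frac{1}{124618} \approx 8.0245 \cdot 10^{-6}$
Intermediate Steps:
$x{\left(f,Q \right)} = -64 - 8 Q$ ($x{\left(f,Q \right)} = - 8 \left(\left(Q + 5\right) + 3\right) = - 8 \left(\left(5 + Q\right) + 3\right) = - 8 \left(8 + Q\right) = -64 - 8 Q$)
$I{\left(S \right)} = \left(-104 + S\right)^{2}$ ($I{\left(S \right)} = \left(\left(-64 - 40\right) + S\right)^{2} = \left(-104 + S\right)^{2}$)
$s = -210$ ($s = -76 - 134 = -210$)
$L{\left(c,l \right)} = 9$ ($L{\left(c,l \right)} = \sqrt{81} = 9$)
$\frac{1}{L{\left(221,s \right)} + I{\left(-249 \right)}} = \frac{1}{9 + \left(-104 - 249\right)^{2}} = \frac{1}{9 + \left(-353\right)^{2}} = \frac{1}{9 + 124609} = \frac{1}{124618}$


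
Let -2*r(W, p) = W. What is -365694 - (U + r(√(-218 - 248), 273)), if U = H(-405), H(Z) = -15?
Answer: -365679 + I*√466/2 ≈ -3.6568e+5 + 10.794*I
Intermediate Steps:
U = -15
r(W, p) = -W/2
-365694 - (U + r(√(-218 - 248), 273)) = -365694 - (-15 - √(-218 - 248)/2) = -365694 - (-15 - I*√466/2) = -365694 + (15 + I*√466/2) = -365679 + I*√466/2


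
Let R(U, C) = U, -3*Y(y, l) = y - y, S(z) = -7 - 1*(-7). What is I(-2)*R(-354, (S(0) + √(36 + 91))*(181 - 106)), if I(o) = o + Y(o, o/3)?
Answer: 708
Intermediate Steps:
S(z) = 0 (S(z) = -7 + 7 = 0)
Y(y, l) = 0 (Y(y, l) = -(y - y)/3 = -⅓*0 = 0)
I(o) = o (I(o) = o + 0 = o)
I(-2)*R(-354, (S(0) + √(36 + 91))*(181 - 106)) = -2*(-354) = 708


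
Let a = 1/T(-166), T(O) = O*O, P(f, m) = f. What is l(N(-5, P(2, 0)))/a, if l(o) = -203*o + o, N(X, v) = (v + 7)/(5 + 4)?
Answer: -5566312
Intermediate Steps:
T(O) = O²
a = 1/27556 (a = 1/((-166)²) = 1/27556 ≈ 3.6290e-5)
N(X, v) = 7/9 + v/9 (N(X, v) = (7 + v)/9 = (7 + v)*(⅑) = 7/9 + v/9)
l(o) = -202*o
l(N(-5, P(2, 0)))/a = (-202*(7/9 + (⅑)*2))/(1/27556) = -202*(7/9 + 2/9)*27556 = -202*1*27556 = -202*27556 = -5566312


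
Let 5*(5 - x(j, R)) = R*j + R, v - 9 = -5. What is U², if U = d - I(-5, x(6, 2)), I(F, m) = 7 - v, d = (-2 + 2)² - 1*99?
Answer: 10404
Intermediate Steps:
v = 4 (v = 9 - 5 = 4)
d = -99 (d = 0² - 99 = 0 - 99 = -99)
x(j, R) = 5 - R/5 - R*j/5 (x(j, R) = 5 - (R*j + R)/5 = 5 - (R + R*j)/5 = 5 + (-R/5 - R*j/5) = 5 - R/5 - R*j/5)
I(F, m) = 3 (I(F, m) = 7 - 1*4 = 7 - 4 = 3)
U = -102 (U = -99 - 1*3 = -99 - 3 = -102)
U² = (-102)² = 10404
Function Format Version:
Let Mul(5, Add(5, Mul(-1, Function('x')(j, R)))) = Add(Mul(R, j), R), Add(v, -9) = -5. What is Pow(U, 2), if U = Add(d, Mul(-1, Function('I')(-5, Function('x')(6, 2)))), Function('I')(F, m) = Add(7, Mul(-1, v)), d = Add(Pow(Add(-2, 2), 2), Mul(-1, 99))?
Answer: 10404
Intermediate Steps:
v = 4 (v = Add(9, -5) = 4)
d = -99 (d = Add(Pow(0, 2), -99) = Add(0, -99) = -99)
Function('x')(j, R) = Add(5, Mul(Rational(-1, 5), R), Mul(Rational(-1, 5), R, j)) (Function('x')(j, R) = Add(5, Mul(Rational(-1, 5), Add(Mul(R, j), R))) = Add(5, Mul(Rational(-1, 5), Add(R, Mul(R, j)))) = Add(5, Add(Mul(Rational(-1, 5), R), Mul(Rational(-1, 5), R, j))) = Add(5, Mul(Rational(-1, 5), R), Mul(Rational(-1, 5), R, j)))
Function('I')(F, m) = 3 (Function('I')(F, m) = Add(7, Mul(-1, 4)) = Add(7, -4) = 3)
U = -102 (U = Add(-99, Mul(-1, 3)) = Add(-99, -3) = -102)
Pow(U, 2) = Pow(-102, 2) = 10404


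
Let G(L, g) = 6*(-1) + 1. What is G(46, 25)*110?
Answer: -550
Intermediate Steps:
G(L, g) = -5 (G(L, g) = -6 + 1 = -5)
G(46, 25)*110 = -5*110 = -550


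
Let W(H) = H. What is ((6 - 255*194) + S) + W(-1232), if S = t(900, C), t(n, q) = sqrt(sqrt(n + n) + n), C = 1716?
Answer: -50696 + sqrt(900 + 30*sqrt(2)) ≈ -50665.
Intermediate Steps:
t(n, q) = sqrt(n + sqrt(2)*sqrt(n)) (t(n, q) = sqrt(sqrt(2*n) + n) = sqrt(sqrt(2)*sqrt(n) + n) = sqrt(n + sqrt(2)*sqrt(n)))
S = sqrt(900 + 30*sqrt(2)) (S = sqrt(900 + sqrt(2)*sqrt(900)) = sqrt(900 + sqrt(2)*30) = sqrt(900 + 30*sqrt(2)) ≈ 30.699)
((6 - 255*194) + S) + W(-1232) = ((6 - 255*194) + sqrt(900 + 30*sqrt(2))) - 1232 = ((6 - 49470) + sqrt(900 + 30*sqrt(2))) - 1232 = (-49464 + sqrt(900 + 30*sqrt(2))) - 1232 = -50696 + sqrt(900 + 30*sqrt(2))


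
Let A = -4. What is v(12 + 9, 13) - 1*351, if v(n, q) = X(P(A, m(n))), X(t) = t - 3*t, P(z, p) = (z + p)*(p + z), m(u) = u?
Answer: -929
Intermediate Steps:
P(z, p) = (p + z)² (P(z, p) = (p + z)*(p + z) = (p + z)²)
X(t) = -2*t
v(n, q) = -2*(-4 + n)² (v(n, q) = -2*(n - 4)² = -2*(-4 + n)²)
v(12 + 9, 13) - 1*351 = -2*(-4 + (12 + 9))² - 1*351 = -2*(-4 + 21)² - 351 = -2*17² - 351 = -2*289 - 351 = -578 - 351 = -929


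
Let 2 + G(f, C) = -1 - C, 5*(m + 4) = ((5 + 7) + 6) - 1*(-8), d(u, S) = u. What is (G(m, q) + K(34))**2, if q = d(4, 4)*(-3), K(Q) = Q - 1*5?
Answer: 1444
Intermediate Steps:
K(Q) = -5 + Q (K(Q) = Q - 5 = -5 + Q)
m = 6/5 (m = -4 + (((5 + 7) + 6) - 1*(-8))/5 = -4 + ((12 + 6) + 8)/5 = -4 + (18 + 8)/5 = -4 + (1/5)*26 = -4 + 26/5 = 6/5 ≈ 1.2000)
q = -12 (q = 4*(-3) = -12)
G(f, C) = -3 - C (G(f, C) = -2 + (-1 - C) = -3 - C)
(G(m, q) + K(34))**2 = ((-3 - 1*(-12)) + (-5 + 34))**2 = ((-3 + 12) + 29)**2 = (9 + 29)**2 = 38**2 = 1444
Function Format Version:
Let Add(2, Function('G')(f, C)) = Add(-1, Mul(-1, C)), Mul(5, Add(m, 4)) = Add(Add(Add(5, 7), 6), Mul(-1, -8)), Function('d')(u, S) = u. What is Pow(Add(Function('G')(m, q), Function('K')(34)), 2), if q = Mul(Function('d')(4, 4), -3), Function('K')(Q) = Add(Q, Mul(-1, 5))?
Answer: 1444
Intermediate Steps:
Function('K')(Q) = Add(-5, Q) (Function('K')(Q) = Add(Q, -5) = Add(-5, Q))
m = Rational(6, 5) (m = Add(-4, Mul(Rational(1, 5), Add(Add(Add(5, 7), 6), Mul(-1, -8)))) = Add(-4, Mul(Rational(1, 5), Add(Add(12, 6), 8))) = Add(-4, Mul(Rational(1, 5), Add(18, 8))) = Add(-4, Mul(Rational(1, 5), 26)) = Add(-4, Rational(26, 5)) = Rational(6, 5) ≈ 1.2000)
q = -12 (q = Mul(4, -3) = -12)
Function('G')(f, C) = Add(-3, Mul(-1, C)) (Function('G')(f, C) = Add(-2, Add(-1, Mul(-1, C))) = Add(-3, Mul(-1, C)))
Pow(Add(Function('G')(m, q), Function('K')(34)), 2) = Pow(Add(Add(-3, Mul(-1, -12)), Add(-5, 34)), 2) = Pow(Add(Add(-3, 12), 29), 2) = Pow(Add(9, 29), 2) = Pow(38, 2) = 1444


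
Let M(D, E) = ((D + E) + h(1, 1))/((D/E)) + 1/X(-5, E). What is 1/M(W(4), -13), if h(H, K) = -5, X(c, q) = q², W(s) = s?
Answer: 338/15381 ≈ 0.021975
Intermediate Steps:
M(D, E) = E⁻² + E*(-5 + D + E)/D (M(D, E) = ((D + E) - 5)/((D/E)) + 1/E² = (-5 + D + E)*(E/D) + 1/E² = E*(-5 + D + E)/D + E⁻² = E⁻² + E*(-5 + D + E)/D)
1/M(W(4), -13) = 1/(-13 + (-13)⁻² + (-13)²/4 - 5*(-13)/4) = 1/(-13 + 1/169 + (¼)*169 - 5*(-13)*¼) = 1/(-13 + 1/169 + 169/4 + 65/4) = 1/(15381/338) = 338/15381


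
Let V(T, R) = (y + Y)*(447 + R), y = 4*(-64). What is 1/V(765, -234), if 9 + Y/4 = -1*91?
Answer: -1/139728 ≈ -7.1568e-6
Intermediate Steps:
y = -256
Y = -400 (Y = -36 + 4*(-1*91) = -36 + 4*(-91) = -36 - 364 = -400)
V(T, R) = -293232 - 656*R (V(T, R) = (-256 - 400)*(447 + R) = -656*(447 + R) = -293232 - 656*R)
1/V(765, -234) = 1/(-293232 - 656*(-234)) = 1/(-293232 + 153504) = 1/(-139728) = -1/139728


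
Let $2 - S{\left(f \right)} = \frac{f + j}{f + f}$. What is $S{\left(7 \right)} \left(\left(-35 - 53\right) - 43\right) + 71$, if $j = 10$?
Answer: $- \frac{447}{14} \approx -31.929$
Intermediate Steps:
$S{\left(f \right)} = 2 - \frac{10 + f}{2 f}$ ($S{\left(f \right)} = 2 - \frac{f + 10}{f + f} = 2 - \frac{10 + f}{2 f}$)
$S{\left(7 \right)} \left(\left(-35 - 53\right) - 43\right) + 71 = \left(\frac{3}{2} - \frac{5}{7}\right) \left(\left(-35 - 53\right) - 43\right) + 71 = \left(\frac{3}{2} - \frac{5}{7}\right) \left(-88 - 43\right) + 71 = \left(\frac{3}{2} - \frac{5}{7}\right) \left(-131\right) + 71 = \frac{11}{14} \left(-131\right) + 71 = - \frac{1441}{14} + 71 = - \frac{447}{14}$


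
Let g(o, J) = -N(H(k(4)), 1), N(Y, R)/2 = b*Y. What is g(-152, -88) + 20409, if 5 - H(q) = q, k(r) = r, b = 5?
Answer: 20399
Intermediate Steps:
H(q) = 5 - q
N(Y, R) = 10*Y (N(Y, R) = 2*(5*Y) = 10*Y)
g(o, J) = -10 (g(o, J) = -10*(5 - 1*4) = -10*(5 - 4) = -10)
g(-152, -88) + 20409 = -10 + 20409 = 20399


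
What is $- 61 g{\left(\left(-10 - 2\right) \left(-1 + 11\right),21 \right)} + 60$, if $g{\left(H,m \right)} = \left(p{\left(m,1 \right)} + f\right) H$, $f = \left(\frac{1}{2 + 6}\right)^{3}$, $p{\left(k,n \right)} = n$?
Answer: $\frac{473235}{64} \approx 7394.3$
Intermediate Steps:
$f = \frac{1}{512}$ ($f = \left(\frac{1}{8}\right)^{3} = \frac{1}{512} \approx 0.0019531$)
$g{\left(H,m \right)} = \frac{513 H}{512}$ ($g{\left(H,m \right)} = \left(1 + \frac{1}{512}\right) H = \frac{513 H}{512}$)
$- 61 g{\left(\left(-10 - 2\right) \left(-1 + 11\right),21 \right)} + 60 = - 61 \frac{513 \left(-10 - 2\right) \left(-1 + 11\right)}{512} + 60 = - 61 \frac{513 \left(\left(-12\right) 10\right)}{512} + 60 = - 61 \cdot \frac{513}{512} \left(-120\right) + 60 = \left(-61\right) \left(- \frac{7695}{64}\right) + 60 = \frac{469395}{64} + 60 = \frac{473235}{64}$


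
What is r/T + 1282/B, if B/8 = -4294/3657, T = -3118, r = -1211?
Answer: -3644109515/26777384 ≈ -136.09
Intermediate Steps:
B = -34352/3657 (B = 8*(-4294/3657) = -34352/3657 ≈ -9.3935)
r/T + 1282/B = -1211/(-3118) + 1282/(-34352/3657) = -1211*(-1/3118) + 1282*(-3657/34352) = 1211/3118 - 2344137/17176 = -3644109515/26777384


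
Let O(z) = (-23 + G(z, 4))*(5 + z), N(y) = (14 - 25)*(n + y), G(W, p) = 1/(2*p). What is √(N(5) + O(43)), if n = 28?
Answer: I*√1461 ≈ 38.223*I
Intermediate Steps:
G(W, p) = 1/(2*p)
N(y) = -308 - 11*y (N(y) = (14 - 25)*(28 + y) = -11*(28 + y) = -308 - 11*y)
O(z) = -915/8 - 183*z/8 (O(z) = (-23 + (½)/4)*(5 + z) = (-23 + (½)*(¼))*(5 + z) = (-23 + ⅛)*(5 + z) = -183*(5 + z)/8 = -915/8 - 183*z/8)
√(N(5) + O(43)) = √((-308 - 11*5) + (-915/8 - 183/8*43)) = √((-308 - 55) + (-915/8 - 7869/8)) = √(-363 - 1098) = √(-1461) = I*√1461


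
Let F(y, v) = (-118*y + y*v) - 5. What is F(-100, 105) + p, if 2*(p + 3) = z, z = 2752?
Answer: 2668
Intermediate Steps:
p = 1373 (p = -3 + (½)*2752 = -3 + 1376 = 1373)
F(y, v) = -5 - 118*y + v*y (F(y, v) = (-118*y + v*y) - 5 = -5 - 118*y + v*y)
F(-100, 105) + p = (-5 - 118*(-100) + 105*(-100)) + 1373 = (-5 + 11800 - 10500) + 1373 = 1295 + 1373 = 2668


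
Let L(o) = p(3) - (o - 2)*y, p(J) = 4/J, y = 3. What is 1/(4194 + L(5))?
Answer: 3/12559 ≈ 0.00023887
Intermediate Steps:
L(o) = 22/3 - 3*o (L(o) = 4/3 - (o - 2)*3 = 4*(⅓) - (-2 + o)*3 = 4/3 - (-6 + 3*o) = 4/3 + (6 - 3*o) = 22/3 - 3*o)
1/(4194 + L(5)) = 1/(4194 + (22/3 - 3*5)) = 1/(4194 + (22/3 - 15)) = 1/(4194 - 23/3) = 1/(12559/3) = 3/12559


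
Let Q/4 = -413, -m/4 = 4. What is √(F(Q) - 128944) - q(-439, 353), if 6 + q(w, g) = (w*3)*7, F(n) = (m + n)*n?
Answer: 9225 + 4*√164162 ≈ 10846.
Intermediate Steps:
m = -16 (m = -4*4 = -16)
Q = -1652 (Q = 4*(-413) = -1652)
F(n) = n*(-16 + n) (F(n) = (-16 + n)*n = n*(-16 + n))
q(w, g) = -6 + 21*w (q(w, g) = -6 + (w*3)*7 = -6 + (3*w)*7 = -6 + 21*w)
√(F(Q) - 128944) - q(-439, 353) = √(-1652*(-16 - 1652) - 128944) - (-6 + 21*(-439)) = √(-1652*(-1668) - 128944) - (-6 - 9219) = √(2755536 - 128944) - 1*(-9225) = √2626592 + 9225 = 4*√164162 + 9225 = 9225 + 4*√164162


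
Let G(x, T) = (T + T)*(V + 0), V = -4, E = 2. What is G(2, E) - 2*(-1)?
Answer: -14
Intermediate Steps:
G(x, T) = -8*T (G(x, T) = (T + T)*(-4 + 0) = (2*T)*(-4) = -8*T)
G(2, E) - 2*(-1) = -8*2 - 2*(-1) = -16 + 2 = -14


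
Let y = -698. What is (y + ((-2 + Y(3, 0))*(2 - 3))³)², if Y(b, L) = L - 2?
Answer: 401956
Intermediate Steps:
Y(b, L) = -2 + L
(y + ((-2 + Y(3, 0))*(2 - 3))³)² = (-698 + ((-2 + (-2 + 0))*(2 - 3))³)² = (-698 + ((-2 - 2)*(-1))³)² = (-698 + (-4*(-1))³)² = (-698 + 4³)² = (-698 + 64)² = (-634)² = 401956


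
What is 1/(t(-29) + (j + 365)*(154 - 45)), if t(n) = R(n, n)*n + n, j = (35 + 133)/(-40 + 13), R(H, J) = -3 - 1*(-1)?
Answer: 9/352222 ≈ 2.5552e-5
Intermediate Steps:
R(H, J) = -2 (R(H, J) = -3 + 1 = -2)
j = -56/9 (j = 168/(-27) = 168*(-1/27) = -56/9 ≈ -6.2222)
t(n) = -n (t(n) = -2*n + n = -n)
1/(t(-29) + (j + 365)*(154 - 45)) = 1/(-1*(-29) + (-56/9 + 365)*(154 - 45)) = 1/(29 + (3229/9)*109) = 1/(29 + 351961/9) = 1/(352222/9) = 9/352222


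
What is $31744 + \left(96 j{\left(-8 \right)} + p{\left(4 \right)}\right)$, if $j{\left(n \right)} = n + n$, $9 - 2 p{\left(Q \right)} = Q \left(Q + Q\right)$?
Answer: $\frac{60393}{2} \approx 30197.0$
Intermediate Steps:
$p{\left(Q \right)} = \frac{9}{2} - Q^{2}$ ($p{\left(Q \right)} = \frac{9}{2} - \frac{Q \left(Q + Q\right)}{2} = \frac{9}{2} - \frac{Q 2 Q}{2} = \frac{9}{2} - \frac{2 Q^{2}}{2} = \frac{9}{2} - Q^{2}$)
$j{\left(n \right)} = 2 n$
$31744 + \left(96 j{\left(-8 \right)} + p{\left(4 \right)}\right) = 31744 + \left(96 \cdot 2 \left(-8\right) + \left(\frac{9}{2} - 4^{2}\right)\right) = 31744 + \left(96 \left(-16\right) + \left(\frac{9}{2} - 16\right)\right) = 31744 + \left(-1536 + \left(\frac{9}{2} - 16\right)\right) = 31744 - \frac{3095}{2} = \frac{60393}{2}$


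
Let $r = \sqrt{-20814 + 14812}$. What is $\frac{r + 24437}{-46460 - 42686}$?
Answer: $- \frac{24437}{89146} - \frac{i \sqrt{6002}}{89146} \approx -0.27412 - 0.00086905 i$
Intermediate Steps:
$r = i \sqrt{6002}$ ($r = \sqrt{-6002} = i \sqrt{6002} \approx 77.473 i$)
$\frac{r + 24437}{-46460 - 42686} = \frac{i \sqrt{6002} + 24437}{-46460 - 42686} = \frac{24437 + i \sqrt{6002}}{-46460 - 42686} = \frac{24437 + i \sqrt{6002}}{-89146} = \left(24437 + i \sqrt{6002}\right) \left(- \frac{1}{89146}\right) = - \frac{24437}{89146} - \frac{i \sqrt{6002}}{89146}$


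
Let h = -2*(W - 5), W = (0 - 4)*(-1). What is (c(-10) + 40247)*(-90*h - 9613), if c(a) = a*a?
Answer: -395118171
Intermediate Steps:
W = 4 (W = -4*(-1) = 4)
h = 2 (h = -2*(4 - 5) = -2*(-1) = 2)
c(a) = a²
(c(-10) + 40247)*(-90*h - 9613) = ((-10)² + 40247)*(-90*2 - 9613) = (100 + 40247)*(-180 - 9613) = 40347*(-9793) = -395118171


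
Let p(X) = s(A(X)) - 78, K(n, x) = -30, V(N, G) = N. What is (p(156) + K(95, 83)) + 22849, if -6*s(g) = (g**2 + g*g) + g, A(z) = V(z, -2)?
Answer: 14603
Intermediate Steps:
A(z) = z
s(g) = -g**2/3 - g/6 (s(g) = -((g**2 + g*g) + g)/6 = -((g**2 + g**2) + g)/6 = -(2*g**2 + g)/6 = -(g + 2*g**2)/6 = -g**2/3 - g/6)
p(X) = -78 - X*(1 + 2*X)/6 (p(X) = -X*(1 + 2*X)/6 - 78 = -78 - X*(1 + 2*X)/6)
(p(156) + K(95, 83)) + 22849 = ((-78 - 1/6*156*(1 + 2*156)) - 30) + 22849 = ((-78 - 1/6*156*(1 + 312)) - 30) + 22849 = ((-78 - 1/6*156*313) - 30) + 22849 = ((-78 - 8138) - 30) + 22849 = (-8216 - 30) + 22849 = -8246 + 22849 = 14603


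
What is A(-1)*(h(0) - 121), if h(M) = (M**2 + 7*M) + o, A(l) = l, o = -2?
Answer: 123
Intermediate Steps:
h(M) = -2 + M**2 + 7*M (h(M) = (M**2 + 7*M) - 2 = -2 + M**2 + 7*M)
A(-1)*(h(0) - 121) = -((-2 + 0**2 + 7*0) - 121) = -((-2 + 0 + 0) - 121) = -(-2 - 121) = -1*(-123) = 123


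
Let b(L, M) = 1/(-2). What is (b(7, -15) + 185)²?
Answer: 136161/4 ≈ 34040.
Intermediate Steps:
b(L, M) = -½
(b(7, -15) + 185)² = (-½ + 185)² = (369/2)² = 136161/4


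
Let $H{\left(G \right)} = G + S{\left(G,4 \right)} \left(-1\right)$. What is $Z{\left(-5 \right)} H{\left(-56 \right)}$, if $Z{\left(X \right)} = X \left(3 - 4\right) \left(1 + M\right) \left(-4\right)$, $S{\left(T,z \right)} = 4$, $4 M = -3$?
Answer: $300$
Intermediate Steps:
$M = - \frac{3}{4}$ ($M = \frac{1}{4} \left(-3\right) = - \frac{3}{4} \approx -0.75$)
$H{\left(G \right)} = -4 + G$ ($H{\left(G \right)} = G + 4 \left(-1\right) = G - 4 = -4 + G$)
$Z{\left(X \right)} = X$ ($Z{\left(X \right)} = X \left(3 - 4\right) \left(1 - \frac{3}{4}\right) \left(-4\right) = X \left(\left(-1\right) \frac{1}{4}\right) \left(-4\right) = X \left(- \frac{1}{4}\right) \left(-4\right) = - \frac{X}{4} \left(-4\right) = X$)
$Z{\left(-5 \right)} H{\left(-56 \right)} = - 5 \left(-4 - 56\right) = \left(-5\right) \left(-60\right) = 300$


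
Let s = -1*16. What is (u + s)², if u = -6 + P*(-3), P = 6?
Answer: 1600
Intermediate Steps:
u = -24 (u = -6 + 6*(-3) = -6 - 18 = -24)
s = -16
(u + s)² = (-24 - 16)² = (-40)² = 1600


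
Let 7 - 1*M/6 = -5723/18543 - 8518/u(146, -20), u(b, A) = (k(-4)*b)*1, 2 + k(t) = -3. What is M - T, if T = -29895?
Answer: 67386046421/2256065 ≈ 29869.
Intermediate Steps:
k(t) = -5 (k(t) = -2 - 3 = -5)
u(b, A) = -5*b (u(b, A) = -5*b*1 = -5*b)
M = -59016754/2256065 (M = 42 - 6*(-5723/18543 - 8518/((-5*146))) = 42 - 6*(-5723*1/18543 - 8518/(-730)) = 42 - 6*(-5723/18543 - 8518*(-1/730)) = 42 - 6*(-5723/18543 + 4259/365) = 42 - 6*76885742/6768195 = 42 - 153771484/2256065 = -59016754/2256065 ≈ -26.159)
M - T = -59016754/2256065 - 1*(-29895) = -59016754/2256065 + 29895 = 67386046421/2256065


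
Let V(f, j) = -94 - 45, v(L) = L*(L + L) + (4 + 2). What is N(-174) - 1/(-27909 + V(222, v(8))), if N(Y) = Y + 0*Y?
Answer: -4880351/28048 ≈ -174.00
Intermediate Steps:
v(L) = 6 + 2*L**2 (v(L) = L*(2*L) + 6 = 2*L**2 + 6 = 6 + 2*L**2)
V(f, j) = -139
N(Y) = Y (N(Y) = Y + 0 = Y)
N(-174) - 1/(-27909 + V(222, v(8))) = -174 - 1/(-27909 - 139) = -174 - 1/(-28048) = -174 - 1*(-1/28048) = -174 + 1/28048 = -4880351/28048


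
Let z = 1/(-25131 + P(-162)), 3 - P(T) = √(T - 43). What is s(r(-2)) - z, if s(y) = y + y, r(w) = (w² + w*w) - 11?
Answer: (-6*√205 + 150767*I)/(√205 - 25128*I) ≈ -6.0 - 2.2677e-8*I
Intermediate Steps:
r(w) = -11 + 2*w² (r(w) = (w² + w²) - 11 = 2*w² - 11 = -11 + 2*w²)
s(y) = 2*y
P(T) = 3 - √(-43 + T) (P(T) = 3 - √(T - 43) = 3 - √(-43 + T))
z = 1/(-25128 - I*√205) (z = 1/(-25131 + (3 - √(-43 - 162))) = 1/(-25131 + (3 - √(-205))) = 1/(-25131 + (3 - I*√205)) = 1/(-25128 - I*√205) ≈ -3.9796e-5 + 2.27e-8*I)
s(r(-2)) - z = 2*(-11 + 2*(-2)²) - I/(√205 - 25128*I) = 2*(-11 + 2*4) - I/(√205 - 25128*I) = 2*(-11 + 8) - I/(√205 - 25128*I) = 2*(-3) - I/(√205 - 25128*I) = -6 - I/(√205 - 25128*I)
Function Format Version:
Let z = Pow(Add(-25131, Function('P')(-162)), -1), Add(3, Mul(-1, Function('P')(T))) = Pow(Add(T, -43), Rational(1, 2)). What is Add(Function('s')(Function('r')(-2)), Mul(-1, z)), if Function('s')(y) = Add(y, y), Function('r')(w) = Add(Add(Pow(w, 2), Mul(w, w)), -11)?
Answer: Mul(Pow(Add(Pow(205, Rational(1, 2)), Mul(-25128, I)), -1), Add(Mul(-6, Pow(205, Rational(1, 2))), Mul(150767, I))) ≈ Add(-6.0000, Mul(-2.2677e-8, I))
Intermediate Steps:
Function('r')(w) = Add(-11, Mul(2, Pow(w, 2))) (Function('r')(w) = Add(Add(Pow(w, 2), Pow(w, 2)), -11) = Add(Mul(2, Pow(w, 2)), -11) = Add(-11, Mul(2, Pow(w, 2))))
Function('s')(y) = Mul(2, y)
Function('P')(T) = Add(3, Mul(-1, Pow(Add(-43, T), Rational(1, 2)))) (Function('P')(T) = Add(3, Mul(-1, Pow(Add(T, -43), Rational(1, 2)))) = Add(3, Mul(-1, Pow(Add(-43, T), Rational(1, 2)))))
z = Pow(Add(-25128, Mul(-1, I, Pow(205, Rational(1, 2)))), -1) (z = Pow(Add(-25131, Add(3, Mul(-1, Pow(Add(-43, -162), Rational(1, 2))))), -1) = Pow(Add(-25131, Add(3, Mul(-1, Pow(-205, Rational(1, 2))))), -1) = Pow(Add(-25131, Add(3, Mul(-1, Mul(I, Pow(205, Rational(1, 2)))))), -1) = Pow(Add(-25131, Add(3, Mul(-1, I, Pow(205, Rational(1, 2))))), -1) = Pow(Add(-25128, Mul(-1, I, Pow(205, Rational(1, 2)))), -1) ≈ Add(-3.9796e-5, Mul(2.27e-8, I)))
Add(Function('s')(Function('r')(-2)), Mul(-1, z)) = Add(Mul(2, Add(-11, Mul(2, Pow(-2, 2)))), Mul(-1, Mul(I, Pow(Add(Pow(205, Rational(1, 2)), Mul(-25128, I)), -1)))) = Add(Mul(2, Add(-11, Mul(2, 4))), Mul(-1, I, Pow(Add(Pow(205, Rational(1, 2)), Mul(-25128, I)), -1))) = Add(Mul(2, Add(-11, 8)), Mul(-1, I, Pow(Add(Pow(205, Rational(1, 2)), Mul(-25128, I)), -1))) = Add(Mul(2, -3), Mul(-1, I, Pow(Add(Pow(205, Rational(1, 2)), Mul(-25128, I)), -1))) = Add(-6, Mul(-1, I, Pow(Add(Pow(205, Rational(1, 2)), Mul(-25128, I)), -1)))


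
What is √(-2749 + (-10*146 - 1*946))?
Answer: I*√5155 ≈ 71.798*I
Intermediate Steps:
√(-2749 + (-10*146 - 1*946)) = √(-2749 + (-1460 - 946)) = √(-2749 - 2406) = √(-5155) = I*√5155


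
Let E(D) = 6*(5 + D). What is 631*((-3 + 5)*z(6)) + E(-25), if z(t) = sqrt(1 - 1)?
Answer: -120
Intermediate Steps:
z(t) = 0 (z(t) = sqrt(0) = 0)
E(D) = 30 + 6*D
631*((-3 + 5)*z(6)) + E(-25) = 631*((-3 + 5)*0) + (30 + 6*(-25)) = 631*(2*0) + (30 - 150) = 631*0 - 120 = 0 - 120 = -120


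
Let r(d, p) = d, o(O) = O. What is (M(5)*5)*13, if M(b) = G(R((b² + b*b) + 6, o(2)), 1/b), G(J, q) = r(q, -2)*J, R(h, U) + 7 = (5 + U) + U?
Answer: 26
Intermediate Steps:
R(h, U) = -2 + 2*U (R(h, U) = -7 + ((5 + U) + U) = -7 + (5 + 2*U) = -2 + 2*U)
G(J, q) = J*q (G(J, q) = q*J = J*q)
M(b) = 2/b (M(b) = (-2 + 2*2)/b = (-2 + 4)/b = 2/b)
(M(5)*5)*13 = ((2/5)*5)*13 = ((2*(⅕))*5)*13 = ((⅖)*5)*13 = 2*13 = 26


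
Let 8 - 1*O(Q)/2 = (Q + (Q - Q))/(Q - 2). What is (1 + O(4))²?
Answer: 169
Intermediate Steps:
O(Q) = 16 - 2*Q/(-2 + Q) (O(Q) = 16 - 2*(Q + (Q - Q))/(Q - 2) = 16 - 2*(Q + 0)/(-2 + Q) = 16 - 2*Q/(-2 + Q))
(1 + O(4))² = (1 + 2*(-16 + 7*4)/(-2 + 4))² = (1 + 2*(-16 + 28)/2)² = (1 + 2*(½)*12)² = (1 + 12)² = 13² = 169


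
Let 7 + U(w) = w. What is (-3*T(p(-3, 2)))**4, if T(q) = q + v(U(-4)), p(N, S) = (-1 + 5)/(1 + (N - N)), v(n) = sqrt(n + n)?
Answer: 81*(4 + I*sqrt(22))**4 ≈ -1.1113e+5 - 36473.0*I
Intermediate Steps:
U(w) = -7 + w
v(n) = sqrt(2)*sqrt(n) (v(n) = sqrt(2*n) = sqrt(2)*sqrt(n))
p(N, S) = 4 (p(N, S) = 4/(1 + 0) = 4/1 = 4*1 = 4)
T(q) = q + I*sqrt(22) (T(q) = q + sqrt(2)*sqrt(-7 - 4) = q + sqrt(2)*sqrt(-11) = q + sqrt(2)*(I*sqrt(11)) = q + I*sqrt(22))
(-3*T(p(-3, 2)))**4 = (-3*(4 + I*sqrt(22)))**4 = (-12 - 3*I*sqrt(22))**4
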